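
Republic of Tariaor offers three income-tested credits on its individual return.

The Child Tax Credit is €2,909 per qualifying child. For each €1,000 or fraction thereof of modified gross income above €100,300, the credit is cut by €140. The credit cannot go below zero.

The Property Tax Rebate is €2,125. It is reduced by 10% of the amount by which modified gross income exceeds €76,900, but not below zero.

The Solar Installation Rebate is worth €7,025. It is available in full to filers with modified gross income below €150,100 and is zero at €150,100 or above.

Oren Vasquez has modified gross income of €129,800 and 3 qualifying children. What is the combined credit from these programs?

Child Tax Credit: base = 3 × €2,909 = €8,727. income exceeds €100,300 by €29,500, which is 30 full-or-partial €1,000 increments; reduction = 30 × €140 = €4,200, leaving €4,527.
Property Tax Rebate: 10% of the €52,900 excess over €76,900 is €5,290 ≥ base, so the credit is €0.
Solar Installation Rebate: €129,800 is below the €150,100 cutoff, so the full €7,025 applies.
Total: €4,527 + €0 + €7,025 = €11,552.

€11,552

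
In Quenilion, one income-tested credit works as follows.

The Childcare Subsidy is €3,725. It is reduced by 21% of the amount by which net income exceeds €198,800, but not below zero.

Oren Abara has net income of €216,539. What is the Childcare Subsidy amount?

€0

Childcare Subsidy: 21% of the €17,739 excess over €198,800 is €3,725.19 ≥ base, so the credit is €0.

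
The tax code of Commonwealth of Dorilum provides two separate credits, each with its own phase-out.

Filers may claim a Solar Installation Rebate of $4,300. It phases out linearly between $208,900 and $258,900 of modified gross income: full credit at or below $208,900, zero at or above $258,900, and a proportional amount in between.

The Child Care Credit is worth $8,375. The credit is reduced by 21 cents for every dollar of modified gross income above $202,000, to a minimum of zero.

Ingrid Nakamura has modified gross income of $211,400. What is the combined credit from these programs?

Solar Installation Rebate: $211,400 is $2,500 into a $50,000 phase-out range, leaving 47,500/50,000 of the credit: $4,300 × 47,500/50,000 = $4,085.
Child Care Credit: 21% of the $9,400 excess over $202,000 is $1,974; credit = $8,375 − $1,974 = $6,401.
Total: $4,085 + $6,401 = $10,486.

$10,486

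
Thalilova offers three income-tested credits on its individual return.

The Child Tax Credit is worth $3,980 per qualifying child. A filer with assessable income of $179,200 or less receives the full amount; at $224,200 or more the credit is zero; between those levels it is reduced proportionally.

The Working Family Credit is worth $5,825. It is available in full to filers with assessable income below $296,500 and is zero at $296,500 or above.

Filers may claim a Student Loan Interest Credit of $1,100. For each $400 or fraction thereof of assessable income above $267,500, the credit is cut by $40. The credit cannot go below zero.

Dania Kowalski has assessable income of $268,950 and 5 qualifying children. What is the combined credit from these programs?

$6,765

Child Tax Credit: base = 5 × $3,980 = $19,900. $268,950 is at or above $224,200, so the credit is $0.
Working Family Credit: $268,950 is below the $296,500 cutoff, so the full $5,825 applies.
Student Loan Interest Credit: income exceeds $267,500 by $1,450, which is 4 full-or-partial $400 increments; reduction = 4 × $40 = $160, leaving $940.
Total: $0 + $5,825 + $940 = $6,765.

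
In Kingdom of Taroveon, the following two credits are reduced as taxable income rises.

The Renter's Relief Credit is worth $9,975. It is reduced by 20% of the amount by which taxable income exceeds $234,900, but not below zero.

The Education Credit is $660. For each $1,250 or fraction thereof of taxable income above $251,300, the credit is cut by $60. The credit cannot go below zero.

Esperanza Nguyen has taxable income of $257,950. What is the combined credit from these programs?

$5,665

Renter's Relief Credit: 20% of the $23,050 excess over $234,900 is $4,610; credit = $9,975 − $4,610 = $5,365.
Education Credit: income exceeds $251,300 by $6,650, which is 6 full-or-partial $1,250 increments; reduction = 6 × $60 = $360, leaving $300.
Total: $5,365 + $300 = $5,665.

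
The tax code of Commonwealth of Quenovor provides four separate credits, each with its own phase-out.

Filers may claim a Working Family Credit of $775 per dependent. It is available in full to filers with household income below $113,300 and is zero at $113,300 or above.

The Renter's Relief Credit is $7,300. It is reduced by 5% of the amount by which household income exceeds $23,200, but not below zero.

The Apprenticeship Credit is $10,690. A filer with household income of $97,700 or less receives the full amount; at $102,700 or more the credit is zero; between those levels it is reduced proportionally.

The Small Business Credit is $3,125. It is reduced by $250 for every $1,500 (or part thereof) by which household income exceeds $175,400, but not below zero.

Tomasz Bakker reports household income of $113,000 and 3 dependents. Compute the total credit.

Working Family Credit: base = 3 × $775 = $2,325. $113,000 is below the $113,300 cutoff, so the full $2,325 applies.
Renter's Relief Credit: 5% of the $89,800 excess over $23,200 is $4,490; credit = $7,300 − $4,490 = $2,810.
Apprenticeship Credit: $113,000 is at or above $102,700, so the credit is $0.
Small Business Credit: $113,000 is at or below the $175,400 threshold, so the full $3,125 applies.
Total: $2,325 + $2,810 + $0 + $3,125 = $8,260.

$8,260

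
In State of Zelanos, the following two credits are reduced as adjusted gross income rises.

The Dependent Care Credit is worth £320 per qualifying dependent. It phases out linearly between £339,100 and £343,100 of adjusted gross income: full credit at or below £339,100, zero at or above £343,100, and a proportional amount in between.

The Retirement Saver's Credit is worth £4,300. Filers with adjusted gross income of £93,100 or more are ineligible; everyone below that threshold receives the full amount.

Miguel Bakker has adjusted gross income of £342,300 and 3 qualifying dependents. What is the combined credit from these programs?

£192

Dependent Care Credit: base = 3 × £320 = £960. £342,300 is £3,200 into a £4,000 phase-out range, leaving 800/4,000 of the credit: £960 × 800/4,000 = £192.
Retirement Saver's Credit: £342,300 meets or exceeds the £93,100 cutoff, so the credit is £0.
Total: £192 + £0 = £192.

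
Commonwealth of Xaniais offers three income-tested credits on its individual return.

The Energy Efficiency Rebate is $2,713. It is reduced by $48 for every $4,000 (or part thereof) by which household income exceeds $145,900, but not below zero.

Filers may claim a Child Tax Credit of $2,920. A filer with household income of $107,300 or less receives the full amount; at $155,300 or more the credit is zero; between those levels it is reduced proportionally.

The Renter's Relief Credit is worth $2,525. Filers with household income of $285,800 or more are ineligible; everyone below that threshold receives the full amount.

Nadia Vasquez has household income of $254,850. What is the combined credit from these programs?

$3,894

Energy Efficiency Rebate: income exceeds $145,900 by $108,950, which is 28 full-or-partial $4,000 increments; reduction = 28 × $48 = $1,344, leaving $1,369.
Child Tax Credit: $254,850 is at or above $155,300, so the credit is $0.
Renter's Relief Credit: $254,850 is below the $285,800 cutoff, so the full $2,525 applies.
Total: $1,369 + $0 + $2,525 = $3,894.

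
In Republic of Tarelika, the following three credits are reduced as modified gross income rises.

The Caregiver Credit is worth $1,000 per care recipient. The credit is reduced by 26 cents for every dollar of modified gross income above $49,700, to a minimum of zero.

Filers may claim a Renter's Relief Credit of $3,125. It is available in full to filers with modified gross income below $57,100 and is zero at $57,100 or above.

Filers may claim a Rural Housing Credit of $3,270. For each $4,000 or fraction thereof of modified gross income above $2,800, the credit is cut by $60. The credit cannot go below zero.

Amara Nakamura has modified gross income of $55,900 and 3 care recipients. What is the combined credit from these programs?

$6,943

Caregiver Credit: base = 3 × $1,000 = $3,000. 26% of the $6,200 excess over $49,700 is $1,612; credit = $3,000 − $1,612 = $1,388.
Renter's Relief Credit: $55,900 is below the $57,100 cutoff, so the full $3,125 applies.
Rural Housing Credit: income exceeds $2,800 by $53,100, which is 14 full-or-partial $4,000 increments; reduction = 14 × $60 = $840, leaving $2,430.
Total: $1,388 + $3,125 + $2,430 = $6,943.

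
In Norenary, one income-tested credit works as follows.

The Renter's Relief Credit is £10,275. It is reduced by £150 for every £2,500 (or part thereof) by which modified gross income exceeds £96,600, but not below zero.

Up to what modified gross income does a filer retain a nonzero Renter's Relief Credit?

£266,600

After 68 increments the reduction is 68 × £150 = £10,200, leaving £75; one more increment wipes it out. Increment 68 ends at excess 68 × £2,500 = £170,000, so the highest qualifying income is £96,600 + £170,000 = £266,600.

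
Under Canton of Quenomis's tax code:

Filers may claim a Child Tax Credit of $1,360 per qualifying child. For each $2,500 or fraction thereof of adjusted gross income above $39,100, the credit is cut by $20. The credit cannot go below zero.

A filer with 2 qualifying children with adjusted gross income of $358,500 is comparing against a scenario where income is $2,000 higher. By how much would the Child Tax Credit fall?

$20

At $358,500 — base = 2 × $1,360 = $2,720. income exceeds $39,100 by $319,400, which is 128 full-or-partial $2,500 increments; reduction = 128 × $20 = $2,560, leaving $160.
At $360,500 — base = 2 × $1,360 = $2,720. income exceeds $39,100 by $321,400, which is 129 full-or-partial $2,500 increments; reduction = 129 × $20 = $2,580, leaving $140.
Lost: $160 − $140 = $20.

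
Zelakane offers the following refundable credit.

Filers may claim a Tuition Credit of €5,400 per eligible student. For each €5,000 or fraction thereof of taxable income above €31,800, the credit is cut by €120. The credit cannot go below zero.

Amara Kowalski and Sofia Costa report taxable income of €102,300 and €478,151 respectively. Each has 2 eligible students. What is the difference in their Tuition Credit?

Amara (€102,300): Tuition Credit: base = 2 × €5,400 = €10,800. income exceeds €31,800 by €70,500, which is 15 full-or-partial €5,000 increments; reduction = 15 × €120 = €1,800, leaving €9,000.
Sofia (€478,151): Tuition Credit: base = 2 × €5,400 = €10,800. income exceeds €31,800 by €446,351 → 90 increments × €120 = €10,800 ≥ base, so the credit is €0.
Difference: |€9,000 − €0| = €9,000.

€9,000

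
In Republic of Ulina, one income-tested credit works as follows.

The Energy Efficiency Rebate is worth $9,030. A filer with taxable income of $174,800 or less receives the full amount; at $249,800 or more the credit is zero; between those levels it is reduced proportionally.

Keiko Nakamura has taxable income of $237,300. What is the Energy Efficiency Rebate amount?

Energy Efficiency Rebate: $237,300 is $62,500 into a $75,000 phase-out range, leaving 12,500/75,000 of the credit: $9,030 × 12,500/75,000 = $1,505.

$1,505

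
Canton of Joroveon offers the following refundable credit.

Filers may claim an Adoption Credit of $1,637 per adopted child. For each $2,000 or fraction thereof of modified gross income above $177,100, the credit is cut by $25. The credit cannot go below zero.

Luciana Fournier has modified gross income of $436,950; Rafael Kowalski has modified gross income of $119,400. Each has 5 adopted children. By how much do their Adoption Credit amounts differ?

Luciana ($436,950): Adoption Credit: base = 5 × $1,637 = $8,185. income exceeds $177,100 by $259,850, which is 130 full-or-partial $2,000 increments; reduction = 130 × $25 = $3,250, leaving $4,935.
Rafael ($119,400): Adoption Credit: base = 5 × $1,637 = $8,185. $119,400 is at or below the $177,100 threshold, so the full $8,185 applies.
Difference: |$4,935 − $8,185| = $3,250.

$3,250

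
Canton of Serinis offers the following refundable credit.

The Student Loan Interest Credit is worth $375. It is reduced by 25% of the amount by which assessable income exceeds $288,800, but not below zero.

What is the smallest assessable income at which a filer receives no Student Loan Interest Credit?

$290,300

The credit falls by 25% of each dollar above $288,800, so it reaches zero when the excess is $375 / 25% = $1,500: income = $288,800 + $1,500 = $290,300.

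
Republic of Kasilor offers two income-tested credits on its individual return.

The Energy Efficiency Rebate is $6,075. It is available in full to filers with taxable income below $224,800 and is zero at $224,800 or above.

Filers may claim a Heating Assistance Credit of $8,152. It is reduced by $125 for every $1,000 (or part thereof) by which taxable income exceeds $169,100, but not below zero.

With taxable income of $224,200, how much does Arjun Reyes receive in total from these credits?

Energy Efficiency Rebate: $224,200 is below the $224,800 cutoff, so the full $6,075 applies.
Heating Assistance Credit: income exceeds $169,100 by $55,100, which is 56 full-or-partial $1,000 increments; reduction = 56 × $125 = $7,000, leaving $1,152.
Total: $6,075 + $1,152 = $7,227.

$7,227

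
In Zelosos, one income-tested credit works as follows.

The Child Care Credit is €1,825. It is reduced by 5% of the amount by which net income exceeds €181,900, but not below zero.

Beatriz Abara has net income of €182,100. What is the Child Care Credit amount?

€1,815

Child Care Credit: 5% of the €200 excess over €181,900 is €10; credit = €1,825 − €10 = €1,815.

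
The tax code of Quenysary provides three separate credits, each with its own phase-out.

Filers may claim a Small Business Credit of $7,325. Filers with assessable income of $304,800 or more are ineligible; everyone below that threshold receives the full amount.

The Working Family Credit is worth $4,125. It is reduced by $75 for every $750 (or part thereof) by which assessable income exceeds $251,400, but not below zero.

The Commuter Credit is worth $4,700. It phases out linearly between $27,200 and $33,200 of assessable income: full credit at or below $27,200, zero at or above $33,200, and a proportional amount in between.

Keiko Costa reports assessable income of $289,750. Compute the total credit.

$7,550

Small Business Credit: $289,750 is below the $304,800 cutoff, so the full $7,325 applies.
Working Family Credit: income exceeds $251,400 by $38,350, which is 52 full-or-partial $750 increments; reduction = 52 × $75 = $3,900, leaving $225.
Commuter Credit: $289,750 is at or above $33,200, so the credit is $0.
Total: $7,325 + $225 + $0 = $7,550.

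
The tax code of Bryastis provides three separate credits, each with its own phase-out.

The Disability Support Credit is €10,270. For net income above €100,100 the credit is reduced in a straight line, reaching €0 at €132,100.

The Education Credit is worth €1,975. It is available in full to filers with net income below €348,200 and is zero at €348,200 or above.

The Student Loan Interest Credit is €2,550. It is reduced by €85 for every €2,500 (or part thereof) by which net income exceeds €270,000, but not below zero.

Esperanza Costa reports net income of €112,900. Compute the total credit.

Disability Support Credit: €112,900 is €12,800 into a €32,000 phase-out range, leaving 19,200/32,000 of the credit: €10,270 × 19,200/32,000 = €6,162.
Education Credit: €112,900 is below the €348,200 cutoff, so the full €1,975 applies.
Student Loan Interest Credit: €112,900 is at or below the €270,000 threshold, so the full €2,550 applies.
Total: €6,162 + €1,975 + €2,550 = €10,687.

€10,687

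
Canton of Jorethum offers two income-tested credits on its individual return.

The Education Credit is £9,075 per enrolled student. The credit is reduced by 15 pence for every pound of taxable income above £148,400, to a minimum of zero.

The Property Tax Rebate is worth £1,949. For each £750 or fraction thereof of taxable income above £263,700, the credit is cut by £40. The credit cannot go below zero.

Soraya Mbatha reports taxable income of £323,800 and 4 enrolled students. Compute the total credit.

Education Credit: base = 4 × £9,075 = £36,300. 15% of the £175,400 excess over £148,400 is £26,310; credit = £36,300 − £26,310 = £9,990.
Property Tax Rebate: income exceeds £263,700 by £60,100 → 81 increments × £40 = £3,240 ≥ base, so the credit is £0.
Total: £9,990 + £0 = £9,990.

£9,990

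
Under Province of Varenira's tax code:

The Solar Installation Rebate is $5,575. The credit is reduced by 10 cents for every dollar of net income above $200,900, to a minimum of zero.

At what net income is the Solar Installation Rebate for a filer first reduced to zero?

$256,650

The credit falls by 10% of each dollar above $200,900, so it reaches zero when the excess is $5,575 / 10% = $55,750: income = $200,900 + $55,750 = $256,650.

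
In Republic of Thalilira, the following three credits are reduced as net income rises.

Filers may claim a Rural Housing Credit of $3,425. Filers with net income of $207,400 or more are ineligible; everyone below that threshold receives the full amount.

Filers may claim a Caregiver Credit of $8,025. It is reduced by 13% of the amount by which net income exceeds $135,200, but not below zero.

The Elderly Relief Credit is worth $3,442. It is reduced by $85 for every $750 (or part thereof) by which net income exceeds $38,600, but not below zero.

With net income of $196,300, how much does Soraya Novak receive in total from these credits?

$3,507

Rural Housing Credit: $196,300 is below the $207,400 cutoff, so the full $3,425 applies.
Caregiver Credit: 13% of the $61,100 excess over $135,200 is $7,943; credit = $8,025 − $7,943 = $82.
Elderly Relief Credit: income exceeds $38,600 by $157,700 → 211 increments × $85 = $17,935 ≥ base, so the credit is $0.
Total: $3,425 + $82 + $0 = $3,507.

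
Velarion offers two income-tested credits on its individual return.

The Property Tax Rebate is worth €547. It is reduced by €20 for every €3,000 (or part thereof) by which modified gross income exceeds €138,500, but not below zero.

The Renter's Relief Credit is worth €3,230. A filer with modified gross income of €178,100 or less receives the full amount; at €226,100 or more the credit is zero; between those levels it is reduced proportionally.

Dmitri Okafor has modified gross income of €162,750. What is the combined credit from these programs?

Property Tax Rebate: income exceeds €138,500 by €24,250, which is 9 full-or-partial €3,000 increments; reduction = 9 × €20 = €180, leaving €367.
Renter's Relief Credit: €162,750 is at or below the €178,100 threshold, so the full €3,230 applies.
Total: €367 + €3,230 = €3,597.

€3,597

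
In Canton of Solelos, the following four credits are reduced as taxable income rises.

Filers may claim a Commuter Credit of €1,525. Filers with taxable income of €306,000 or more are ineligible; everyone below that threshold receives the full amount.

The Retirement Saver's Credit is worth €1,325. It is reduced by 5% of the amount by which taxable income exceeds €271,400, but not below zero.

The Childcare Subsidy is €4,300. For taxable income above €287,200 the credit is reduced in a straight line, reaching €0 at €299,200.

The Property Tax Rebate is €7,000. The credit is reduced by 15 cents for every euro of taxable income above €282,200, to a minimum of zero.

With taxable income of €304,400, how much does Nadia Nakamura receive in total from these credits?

€5,195

Commuter Credit: €304,400 is below the €306,000 cutoff, so the full €1,525 applies.
Retirement Saver's Credit: 5% of the €33,000 excess over €271,400 is €1,650 ≥ base, so the credit is €0.
Childcare Subsidy: €304,400 is at or above €299,200, so the credit is €0.
Property Tax Rebate: 15% of the €22,200 excess over €282,200 is €3,330; credit = €7,000 − €3,330 = €3,670.
Total: €1,525 + €0 + €0 + €3,670 = €5,195.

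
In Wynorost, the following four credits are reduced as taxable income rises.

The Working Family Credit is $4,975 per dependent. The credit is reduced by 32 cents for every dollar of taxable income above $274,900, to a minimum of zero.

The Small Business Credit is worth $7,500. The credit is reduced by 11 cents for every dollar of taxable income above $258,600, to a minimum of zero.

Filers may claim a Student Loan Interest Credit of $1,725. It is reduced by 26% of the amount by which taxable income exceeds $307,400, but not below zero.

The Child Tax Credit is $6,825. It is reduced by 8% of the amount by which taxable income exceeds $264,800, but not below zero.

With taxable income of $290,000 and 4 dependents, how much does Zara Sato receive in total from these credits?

$25,648

Working Family Credit: base = 4 × $4,975 = $19,900. 32% of the $15,100 excess over $274,900 is $4,832; credit = $19,900 − $4,832 = $15,068.
Small Business Credit: 11% of the $31,400 excess over $258,600 is $3,454; credit = $7,500 − $3,454 = $4,046.
Student Loan Interest Credit: $290,000 is at or below the $307,400 threshold, so the full $1,725 applies.
Child Tax Credit: 8% of the $25,200 excess over $264,800 is $2,016; credit = $6,825 − $2,016 = $4,809.
Total: $15,068 + $4,046 + $1,725 + $4,809 = $25,648.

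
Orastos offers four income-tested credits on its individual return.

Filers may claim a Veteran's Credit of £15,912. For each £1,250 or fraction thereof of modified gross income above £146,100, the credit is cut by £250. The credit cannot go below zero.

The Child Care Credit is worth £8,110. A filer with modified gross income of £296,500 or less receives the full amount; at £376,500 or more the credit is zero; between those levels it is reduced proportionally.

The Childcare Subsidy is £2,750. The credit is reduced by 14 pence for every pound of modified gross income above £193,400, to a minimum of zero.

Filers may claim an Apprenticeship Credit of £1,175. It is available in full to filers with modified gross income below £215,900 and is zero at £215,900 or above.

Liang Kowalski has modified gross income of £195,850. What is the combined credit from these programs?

£17,604

Veteran's Credit: income exceeds £146,100 by £49,750, which is 40 full-or-partial £1,250 increments; reduction = 40 × £250 = £10,000, leaving £5,912.
Child Care Credit: £195,850 is at or below the £296,500 threshold, so the full £8,110 applies.
Childcare Subsidy: 14% of the £2,450 excess over £193,400 is £343; credit = £2,750 − £343 = £2,407.
Apprenticeship Credit: £195,850 is below the £215,900 cutoff, so the full £1,175 applies.
Total: £5,912 + £8,110 + £2,407 + £1,175 = £17,604.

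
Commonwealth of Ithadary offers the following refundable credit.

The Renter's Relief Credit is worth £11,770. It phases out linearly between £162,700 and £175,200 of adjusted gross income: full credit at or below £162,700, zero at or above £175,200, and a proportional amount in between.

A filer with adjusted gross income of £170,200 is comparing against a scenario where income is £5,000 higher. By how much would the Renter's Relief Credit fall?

At £170,200 — £170,200 is £7,500 into a £12,500 phase-out range, leaving 5,000/12,500 of the credit: £11,770 × 5,000/12,500 = £4,708.
At £175,200 — £175,200 is at or above £175,200, so the credit is £0.
Lost: £4,708 − £0 = £4,708.

£4,708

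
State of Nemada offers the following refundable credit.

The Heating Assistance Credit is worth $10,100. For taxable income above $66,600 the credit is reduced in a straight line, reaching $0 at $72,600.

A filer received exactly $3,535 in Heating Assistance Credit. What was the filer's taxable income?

$3,535 is 3,535/10,100 of the full $10,100, so 6,565/10,100 of the $6,000 range has been used: income = $66,600 + $6,000 × 6,565/10,100 = $70,500.

$70,500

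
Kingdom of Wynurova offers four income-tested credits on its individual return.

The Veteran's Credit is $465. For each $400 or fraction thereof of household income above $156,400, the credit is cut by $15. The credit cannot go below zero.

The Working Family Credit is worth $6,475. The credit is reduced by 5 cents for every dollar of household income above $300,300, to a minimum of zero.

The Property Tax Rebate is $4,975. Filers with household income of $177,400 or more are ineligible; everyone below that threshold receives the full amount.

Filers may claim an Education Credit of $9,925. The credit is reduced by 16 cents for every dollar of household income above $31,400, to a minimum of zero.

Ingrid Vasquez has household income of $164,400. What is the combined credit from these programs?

$11,615

Veteran's Credit: income exceeds $156,400 by $8,000, which is 20 full-or-partial $400 increments; reduction = 20 × $15 = $300, leaving $165.
Working Family Credit: $164,400 is at or below the $300,300 threshold, so the full $6,475 applies.
Property Tax Rebate: $164,400 is below the $177,400 cutoff, so the full $4,975 applies.
Education Credit: 16% of the $133,000 excess over $31,400 is $21,280 ≥ base, so the credit is $0.
Total: $165 + $6,475 + $4,975 + $0 = $11,615.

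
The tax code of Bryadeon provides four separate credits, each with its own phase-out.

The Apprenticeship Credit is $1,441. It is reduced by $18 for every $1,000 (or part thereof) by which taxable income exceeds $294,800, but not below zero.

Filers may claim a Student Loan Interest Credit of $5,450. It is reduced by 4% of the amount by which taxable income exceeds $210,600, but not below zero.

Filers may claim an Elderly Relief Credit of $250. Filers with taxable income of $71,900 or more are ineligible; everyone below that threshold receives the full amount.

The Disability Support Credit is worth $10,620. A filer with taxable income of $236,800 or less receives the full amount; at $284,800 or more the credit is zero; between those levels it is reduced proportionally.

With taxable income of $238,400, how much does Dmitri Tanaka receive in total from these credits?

Apprenticeship Credit: $238,400 is at or below the $294,800 threshold, so the full $1,441 applies.
Student Loan Interest Credit: 4% of the $27,800 excess over $210,600 is $1,112; credit = $5,450 − $1,112 = $4,338.
Elderly Relief Credit: $238,400 meets or exceeds the $71,900 cutoff, so the credit is $0.
Disability Support Credit: $238,400 is $1,600 into a $48,000 phase-out range, leaving 46,400/48,000 of the credit: $10,620 × 46,400/48,000 = $10,266.
Total: $1,441 + $4,338 + $0 + $10,266 = $16,045.

$16,045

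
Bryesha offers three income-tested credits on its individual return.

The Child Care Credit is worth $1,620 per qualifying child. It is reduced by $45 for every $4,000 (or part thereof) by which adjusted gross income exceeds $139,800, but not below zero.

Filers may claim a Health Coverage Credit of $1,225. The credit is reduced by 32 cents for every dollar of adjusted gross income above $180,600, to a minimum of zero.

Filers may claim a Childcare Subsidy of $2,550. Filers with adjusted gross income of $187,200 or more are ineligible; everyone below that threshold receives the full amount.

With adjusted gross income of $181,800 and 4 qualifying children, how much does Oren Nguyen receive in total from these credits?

$9,376

Child Care Credit: base = 4 × $1,620 = $6,480. income exceeds $139,800 by $42,000, which is 11 full-or-partial $4,000 increments; reduction = 11 × $45 = $495, leaving $5,985.
Health Coverage Credit: 32% of the $1,200 excess over $180,600 is $384; credit = $1,225 − $384 = $841.
Childcare Subsidy: $181,800 is below the $187,200 cutoff, so the full $2,550 applies.
Total: $5,985 + $841 + $2,550 = $9,376.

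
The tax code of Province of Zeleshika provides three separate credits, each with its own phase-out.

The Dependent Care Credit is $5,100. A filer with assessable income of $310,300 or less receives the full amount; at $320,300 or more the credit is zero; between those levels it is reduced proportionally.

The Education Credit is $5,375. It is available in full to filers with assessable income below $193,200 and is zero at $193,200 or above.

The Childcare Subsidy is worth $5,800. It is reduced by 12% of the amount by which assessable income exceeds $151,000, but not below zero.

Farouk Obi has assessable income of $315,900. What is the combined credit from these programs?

Dependent Care Credit: $315,900 is $5,600 into a $10,000 phase-out range, leaving 4,400/10,000 of the credit: $5,100 × 4,400/10,000 = $2,244.
Education Credit: $315,900 meets or exceeds the $193,200 cutoff, so the credit is $0.
Childcare Subsidy: 12% of the $164,900 excess over $151,000 is $19,788 ≥ base, so the credit is $0.
Total: $2,244 + $0 + $0 = $2,244.

$2,244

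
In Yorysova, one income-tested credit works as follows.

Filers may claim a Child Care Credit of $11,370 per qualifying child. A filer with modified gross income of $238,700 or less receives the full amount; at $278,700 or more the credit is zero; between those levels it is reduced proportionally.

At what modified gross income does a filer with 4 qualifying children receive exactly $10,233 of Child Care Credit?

$269,700

Full credit = 4 × $11,370 = $45,480.
$10,233 is 10,233/45,480 of the full $45,480, so 35,247/45,480 of the $40,000 range has been used: income = $238,700 + $40,000 × 35,247/45,480 = $269,700.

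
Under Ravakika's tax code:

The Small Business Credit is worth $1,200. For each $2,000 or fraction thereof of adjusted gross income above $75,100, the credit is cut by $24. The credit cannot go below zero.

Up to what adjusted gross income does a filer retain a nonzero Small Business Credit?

After 49 increments the reduction is 49 × $24 = $1,176, leaving $24; one more increment wipes it out. Increment 49 ends at excess 49 × $2,000 = $98,000, so the highest qualifying income is $75,100 + $98,000 = $173,100.

$173,100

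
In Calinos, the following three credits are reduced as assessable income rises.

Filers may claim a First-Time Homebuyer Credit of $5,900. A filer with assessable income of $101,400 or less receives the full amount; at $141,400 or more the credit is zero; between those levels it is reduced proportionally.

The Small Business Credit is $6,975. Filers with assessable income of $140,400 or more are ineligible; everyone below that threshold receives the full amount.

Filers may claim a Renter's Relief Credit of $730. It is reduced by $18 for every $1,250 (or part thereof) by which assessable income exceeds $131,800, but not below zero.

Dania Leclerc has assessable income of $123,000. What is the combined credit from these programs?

First-Time Homebuyer Credit: $123,000 is $21,600 into a $40,000 phase-out range, leaving 18,400/40,000 of the credit: $5,900 × 18,400/40,000 = $2,714.
Small Business Credit: $123,000 is below the $140,400 cutoff, so the full $6,975 applies.
Renter's Relief Credit: $123,000 is at or below the $131,800 threshold, so the full $730 applies.
Total: $2,714 + $6,975 + $730 = $10,419.

$10,419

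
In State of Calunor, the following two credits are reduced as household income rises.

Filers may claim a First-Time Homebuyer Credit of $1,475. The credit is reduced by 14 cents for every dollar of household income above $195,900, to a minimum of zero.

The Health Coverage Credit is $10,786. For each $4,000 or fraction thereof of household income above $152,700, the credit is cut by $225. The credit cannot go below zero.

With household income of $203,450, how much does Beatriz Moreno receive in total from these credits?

$8,279

First-Time Homebuyer Credit: 14% of the $7,550 excess over $195,900 is $1,057; credit = $1,475 − $1,057 = $418.
Health Coverage Credit: income exceeds $152,700 by $50,750, which is 13 full-or-partial $4,000 increments; reduction = 13 × $225 = $2,925, leaving $7,861.
Total: $418 + $7,861 = $8,279.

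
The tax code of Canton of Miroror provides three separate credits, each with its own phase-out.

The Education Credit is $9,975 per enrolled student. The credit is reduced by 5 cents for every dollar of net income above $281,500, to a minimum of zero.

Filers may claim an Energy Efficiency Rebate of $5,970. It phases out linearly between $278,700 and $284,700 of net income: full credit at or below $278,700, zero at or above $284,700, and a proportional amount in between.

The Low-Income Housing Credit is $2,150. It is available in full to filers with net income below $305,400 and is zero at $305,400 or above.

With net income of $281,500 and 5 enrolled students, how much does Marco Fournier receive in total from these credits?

$55,209

Education Credit: base = 5 × $9,975 = $49,875. $281,500 is at or below the $281,500 threshold, so the full $49,875 applies.
Energy Efficiency Rebate: $281,500 is $2,800 into a $6,000 phase-out range, leaving 3,200/6,000 of the credit: $5,970 × 3,200/6,000 = $3,184.
Low-Income Housing Credit: $281,500 is below the $305,400 cutoff, so the full $2,150 applies.
Total: $49,875 + $3,184 + $2,150 = $55,209.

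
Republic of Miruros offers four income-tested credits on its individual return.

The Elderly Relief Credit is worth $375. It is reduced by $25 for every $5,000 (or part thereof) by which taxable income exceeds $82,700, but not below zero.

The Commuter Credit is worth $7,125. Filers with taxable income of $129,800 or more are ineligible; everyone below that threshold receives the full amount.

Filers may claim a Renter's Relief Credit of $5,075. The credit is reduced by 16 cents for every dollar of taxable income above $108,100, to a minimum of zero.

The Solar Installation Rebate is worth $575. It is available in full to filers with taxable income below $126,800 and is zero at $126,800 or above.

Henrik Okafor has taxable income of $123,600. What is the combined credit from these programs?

Elderly Relief Credit: income exceeds $82,700 by $40,900, which is 9 full-or-partial $5,000 increments; reduction = 9 × $25 = $225, leaving $150.
Commuter Credit: $123,600 is below the $129,800 cutoff, so the full $7,125 applies.
Renter's Relief Credit: 16% of the $15,500 excess over $108,100 is $2,480; credit = $5,075 − $2,480 = $2,595.
Solar Installation Rebate: $123,600 is below the $126,800 cutoff, so the full $575 applies.
Total: $150 + $7,125 + $2,595 + $575 = $10,445.

$10,445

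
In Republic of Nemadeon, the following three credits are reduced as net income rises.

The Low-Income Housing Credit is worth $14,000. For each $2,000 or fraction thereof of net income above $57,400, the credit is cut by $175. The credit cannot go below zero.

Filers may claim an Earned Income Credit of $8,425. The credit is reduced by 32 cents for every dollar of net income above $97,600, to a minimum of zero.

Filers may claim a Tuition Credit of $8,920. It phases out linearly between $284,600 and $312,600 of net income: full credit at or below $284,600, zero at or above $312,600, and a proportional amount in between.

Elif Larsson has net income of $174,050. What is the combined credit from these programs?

$12,595

Low-Income Housing Credit: income exceeds $57,400 by $116,650, which is 59 full-or-partial $2,000 increments; reduction = 59 × $175 = $10,325, leaving $3,675.
Earned Income Credit: 32% of the $76,450 excess over $97,600 is $24,464 ≥ base, so the credit is $0.
Tuition Credit: $174,050 is at or below the $284,600 threshold, so the full $8,920 applies.
Total: $3,675 + $0 + $8,920 = $12,595.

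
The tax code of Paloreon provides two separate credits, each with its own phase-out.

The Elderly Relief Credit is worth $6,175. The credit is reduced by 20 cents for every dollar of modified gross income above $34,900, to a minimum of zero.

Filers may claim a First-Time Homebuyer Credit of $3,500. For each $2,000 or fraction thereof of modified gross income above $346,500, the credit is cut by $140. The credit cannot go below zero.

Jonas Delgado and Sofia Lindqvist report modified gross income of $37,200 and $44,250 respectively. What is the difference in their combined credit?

Jonas ($37,200): Elderly Relief Credit: 20% of the $2,300 excess over $34,900 is $460; credit = $6,175 − $460 = $5,715. First-Time Homebuyer Credit: $37,200 is at or below the $346,500 threshold, so the full $3,500 applies. total $5,715 + $3,500 = $9,215
Sofia ($44,250): Elderly Relief Credit: 20% of the $9,350 excess over $34,900 is $1,870; credit = $6,175 − $1,870 = $4,305. First-Time Homebuyer Credit: $44,250 is at or below the $346,500 threshold, so the full $3,500 applies. total $4,305 + $3,500 = $7,805
Difference: |$9,215 − $7,805| = $1,410.

$1,410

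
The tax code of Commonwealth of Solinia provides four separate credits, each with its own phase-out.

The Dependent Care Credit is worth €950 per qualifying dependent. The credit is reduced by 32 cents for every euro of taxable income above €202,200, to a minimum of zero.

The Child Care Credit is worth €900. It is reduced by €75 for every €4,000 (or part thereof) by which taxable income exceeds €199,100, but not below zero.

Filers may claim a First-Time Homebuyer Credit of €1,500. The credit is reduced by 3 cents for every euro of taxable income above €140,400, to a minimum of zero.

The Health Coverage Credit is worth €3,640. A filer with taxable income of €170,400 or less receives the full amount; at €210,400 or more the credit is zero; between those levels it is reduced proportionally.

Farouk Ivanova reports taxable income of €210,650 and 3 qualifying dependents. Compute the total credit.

Dependent Care Credit: base = 3 × €950 = €2,850. 32% of the €8,450 excess over €202,200 is €2,704; credit = €2,850 − €2,704 = €146.
Child Care Credit: income exceeds €199,100 by €11,550, which is 3 full-or-partial €4,000 increments; reduction = 3 × €75 = €225, leaving €675.
First-Time Homebuyer Credit: 3% of the €70,250 excess over €140,400 is €2,107.50 ≥ base, so the credit is €0.
Health Coverage Credit: €210,650 is at or above €210,400, so the credit is €0.
Total: €146 + €675 + €0 + €0 = €821.

€821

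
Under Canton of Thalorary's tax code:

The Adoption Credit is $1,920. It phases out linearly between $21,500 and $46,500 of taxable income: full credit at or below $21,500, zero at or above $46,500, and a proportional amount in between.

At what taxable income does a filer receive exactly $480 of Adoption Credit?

$480 is 480/1,920 of the full $1,920, so 1,440/1,920 of the $25,000 range has been used: income = $21,500 + $25,000 × 1,440/1,920 = $40,250.

$40,250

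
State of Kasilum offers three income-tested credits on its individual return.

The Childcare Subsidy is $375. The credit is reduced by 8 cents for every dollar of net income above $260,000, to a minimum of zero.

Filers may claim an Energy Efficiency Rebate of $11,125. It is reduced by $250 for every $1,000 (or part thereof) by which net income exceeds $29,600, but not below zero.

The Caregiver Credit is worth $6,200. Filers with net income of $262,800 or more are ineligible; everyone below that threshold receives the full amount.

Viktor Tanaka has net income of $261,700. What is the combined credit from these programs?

$6,439

Childcare Subsidy: 8% of the $1,700 excess over $260,000 is $136; credit = $375 − $136 = $239.
Energy Efficiency Rebate: income exceeds $29,600 by $232,100 → 233 increments × $250 = $58,250 ≥ base, so the credit is $0.
Caregiver Credit: $261,700 is below the $262,800 cutoff, so the full $6,200 applies.
Total: $239 + $0 + $6,200 = $6,439.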